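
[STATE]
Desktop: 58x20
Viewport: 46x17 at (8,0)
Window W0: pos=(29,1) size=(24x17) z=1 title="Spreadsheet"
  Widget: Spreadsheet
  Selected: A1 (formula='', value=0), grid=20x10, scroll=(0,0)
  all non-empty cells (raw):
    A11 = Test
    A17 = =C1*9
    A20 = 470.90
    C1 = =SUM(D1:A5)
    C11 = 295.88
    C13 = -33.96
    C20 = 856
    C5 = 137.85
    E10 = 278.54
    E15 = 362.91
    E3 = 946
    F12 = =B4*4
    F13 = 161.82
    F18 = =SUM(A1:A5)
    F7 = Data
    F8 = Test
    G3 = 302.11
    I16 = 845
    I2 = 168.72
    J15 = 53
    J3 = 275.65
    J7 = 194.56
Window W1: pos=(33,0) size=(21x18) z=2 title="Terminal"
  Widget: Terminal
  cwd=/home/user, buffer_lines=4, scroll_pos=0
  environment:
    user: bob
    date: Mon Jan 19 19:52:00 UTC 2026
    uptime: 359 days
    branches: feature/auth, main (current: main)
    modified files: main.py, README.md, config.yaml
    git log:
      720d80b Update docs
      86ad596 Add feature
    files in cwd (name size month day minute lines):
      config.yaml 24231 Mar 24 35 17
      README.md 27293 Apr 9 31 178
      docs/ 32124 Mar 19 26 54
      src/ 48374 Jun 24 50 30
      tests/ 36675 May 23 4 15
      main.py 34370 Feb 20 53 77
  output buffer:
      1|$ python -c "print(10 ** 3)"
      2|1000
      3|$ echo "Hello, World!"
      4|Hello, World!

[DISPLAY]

                         ┏━━━━━━━━━━━━━━━━━━━┓
                     ┏━━━┃ Terminal          ┃
                     ┃ Sp┠───────────────────┨
                     ┠───┃$ python -c "print(┃
                     ┃A1:┃1000               ┃
                     ┃   ┃$ echo "Hello, Worl┃
                     ┃---┃Hello, World!      ┃
                     ┃  1┃$ █                ┃
                     ┃  2┃                   ┃
                     ┃  3┃                   ┃
                     ┃  4┃                   ┃
                     ┃  5┃                   ┃
                     ┃  6┃                   ┃
                     ┃  7┃                   ┃
                     ┃  8┃                   ┃
                     ┃  9┃                   ┃
                     ┃ 10┃                   ┃


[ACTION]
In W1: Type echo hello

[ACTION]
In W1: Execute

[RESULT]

                         ┏━━━━━━━━━━━━━━━━━━━┓
                     ┏━━━┃ Terminal          ┃
                     ┃ Sp┠───────────────────┨
                     ┠───┃$ python -c "print(┃
                     ┃A1:┃1000               ┃
                     ┃   ┃$ echo "Hello, Worl┃
                     ┃---┃Hello, World!      ┃
                     ┃  1┃$ echo hello       ┃
                     ┃  2┃hello              ┃
                     ┃  3┃$ █                ┃
                     ┃  4┃                   ┃
                     ┃  5┃                   ┃
                     ┃  6┃                   ┃
                     ┃  7┃                   ┃
                     ┃  8┃                   ┃
                     ┃  9┃                   ┃
                     ┃ 10┃                   ┃


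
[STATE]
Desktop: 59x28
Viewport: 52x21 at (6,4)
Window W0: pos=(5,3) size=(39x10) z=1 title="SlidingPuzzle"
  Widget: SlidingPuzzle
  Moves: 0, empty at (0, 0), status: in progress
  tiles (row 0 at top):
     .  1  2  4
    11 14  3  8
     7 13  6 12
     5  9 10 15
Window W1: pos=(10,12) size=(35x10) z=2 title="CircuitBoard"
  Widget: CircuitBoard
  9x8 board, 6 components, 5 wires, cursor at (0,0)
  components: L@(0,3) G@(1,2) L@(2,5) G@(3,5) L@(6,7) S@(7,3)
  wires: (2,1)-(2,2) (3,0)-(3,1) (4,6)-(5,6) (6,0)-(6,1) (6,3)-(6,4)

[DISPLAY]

 SlidingPuzzle                       ┃              
─────────────────────────────────────┨              
┌────┬────┬────┬────┐                ┃              
│    │  1 │  2 │  4 │                ┃              
├────┼────┼────┼────┤                ┃              
│ 11 │ 14 │  3 │  8 │                ┃              
├────┼────┼────┼────┤                ┃              
│  7 │ 13 │  6 │ 12 │                ┃              
━━━━┏━━━━━━━━━━━━━━━━━━━━━━━━━━━━━━━━━┓             
    ┃ CircuitBoard                    ┃             
    ┠─────────────────────────────────┨             
    ┃   0 1 2 3 4 5 6 7 8             ┃             
    ┃0  [.]          L                ┃             
    ┃                                 ┃             
    ┃1           G                    ┃             
    ┃                                 ┃             
    ┃2       · ─ ·           L        ┃             
    ┗━━━━━━━━━━━━━━━━━━━━━━━━━━━━━━━━━┛             
                                                    
                                                    
                                                    


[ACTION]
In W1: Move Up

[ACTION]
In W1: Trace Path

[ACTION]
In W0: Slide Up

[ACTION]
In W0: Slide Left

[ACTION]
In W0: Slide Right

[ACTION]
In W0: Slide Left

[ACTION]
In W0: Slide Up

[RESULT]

 SlidingPuzzle                       ┃              
─────────────────────────────────────┨              
┌────┬────┬────┬────┐                ┃              
│ 11 │  1 │  2 │  4 │                ┃              
├────┼────┼────┼────┤                ┃              
│ 14 │ 13 │  3 │  8 │                ┃              
├────┼────┼────┼────┤                ┃              
│  7 │    │  6 │ 12 │                ┃              
━━━━┏━━━━━━━━━━━━━━━━━━━━━━━━━━━━━━━━━┓             
    ┃ CircuitBoard                    ┃             
    ┠─────────────────────────────────┨             
    ┃   0 1 2 3 4 5 6 7 8             ┃             
    ┃0  [.]          L                ┃             
    ┃                                 ┃             
    ┃1           G                    ┃             
    ┃                                 ┃             
    ┃2       · ─ ·           L        ┃             
    ┗━━━━━━━━━━━━━━━━━━━━━━━━━━━━━━━━━┛             
                                                    
                                                    
                                                    


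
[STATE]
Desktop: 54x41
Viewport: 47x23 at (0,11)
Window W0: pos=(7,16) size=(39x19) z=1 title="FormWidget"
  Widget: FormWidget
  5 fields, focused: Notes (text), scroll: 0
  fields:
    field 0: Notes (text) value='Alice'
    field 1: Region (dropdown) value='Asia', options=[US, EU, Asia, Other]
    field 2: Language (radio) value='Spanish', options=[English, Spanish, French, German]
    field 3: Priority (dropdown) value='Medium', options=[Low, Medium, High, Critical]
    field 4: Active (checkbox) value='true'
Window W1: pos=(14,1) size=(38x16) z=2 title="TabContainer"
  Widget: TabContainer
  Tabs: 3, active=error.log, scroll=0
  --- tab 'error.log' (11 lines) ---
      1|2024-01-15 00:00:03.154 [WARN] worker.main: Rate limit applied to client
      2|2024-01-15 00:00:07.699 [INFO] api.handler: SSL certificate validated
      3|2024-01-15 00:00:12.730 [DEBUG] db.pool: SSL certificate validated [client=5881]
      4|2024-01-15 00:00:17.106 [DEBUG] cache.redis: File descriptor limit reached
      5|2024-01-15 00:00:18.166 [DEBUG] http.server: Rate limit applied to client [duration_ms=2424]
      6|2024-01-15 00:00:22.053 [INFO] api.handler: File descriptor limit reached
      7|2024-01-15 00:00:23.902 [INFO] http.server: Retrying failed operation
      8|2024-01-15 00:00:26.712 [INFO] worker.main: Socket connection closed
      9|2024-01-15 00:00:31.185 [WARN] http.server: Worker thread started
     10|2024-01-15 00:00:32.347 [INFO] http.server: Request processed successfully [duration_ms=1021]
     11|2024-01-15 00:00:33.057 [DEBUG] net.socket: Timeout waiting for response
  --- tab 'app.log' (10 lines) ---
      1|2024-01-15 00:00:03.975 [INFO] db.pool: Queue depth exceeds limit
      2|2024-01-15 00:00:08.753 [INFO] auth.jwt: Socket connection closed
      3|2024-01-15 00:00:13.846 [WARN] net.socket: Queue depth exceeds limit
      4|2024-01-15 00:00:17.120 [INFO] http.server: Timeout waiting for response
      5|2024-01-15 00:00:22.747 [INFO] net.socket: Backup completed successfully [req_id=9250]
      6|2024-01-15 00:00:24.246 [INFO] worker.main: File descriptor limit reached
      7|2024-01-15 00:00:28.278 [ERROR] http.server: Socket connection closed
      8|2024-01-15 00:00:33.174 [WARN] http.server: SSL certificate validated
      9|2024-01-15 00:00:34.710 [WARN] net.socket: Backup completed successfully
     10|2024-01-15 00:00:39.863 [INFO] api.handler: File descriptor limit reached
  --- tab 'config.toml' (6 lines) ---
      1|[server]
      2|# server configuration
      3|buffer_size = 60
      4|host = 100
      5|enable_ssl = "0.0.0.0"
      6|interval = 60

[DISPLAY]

              ┃2024-01-15 00:00:22.053 [INFO] a
              ┃2024-01-15 00:00:23.902 [INFO] h
              ┃2024-01-15 00:00:26.712 [INFO] w
              ┃2024-01-15 00:00:31.185 [WARN] h
              ┃2024-01-15 00:00:32.347 [INFO] h
       ┏━━━━━━┗━━━━━━━━━━━━━━━━━━━━━━━━━━━━━━━━
       ┃ FormWidget                          ┃ 
       ┠─────────────────────────────────────┨ 
       ┃> Notes:      [Alice                ]┃ 
       ┃  Region:     [Asia                ▼]┃ 
       ┃  Language:   ( ) English  (●) Spanis┃ 
       ┃  Priority:   [Medium              ▼]┃ 
       ┃  Active:     [x]                    ┃ 
       ┃                                     ┃ 
       ┃                                     ┃ 
       ┃                                     ┃ 
       ┃                                     ┃ 
       ┃                                     ┃ 
       ┃                                     ┃ 
       ┃                                     ┃ 
       ┃                                     ┃ 
       ┃                                     ┃ 
       ┃                                     ┃ 


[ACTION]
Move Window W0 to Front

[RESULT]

              ┃2024-01-15 00:00:22.053 [INFO] a
              ┃2024-01-15 00:00:23.902 [INFO] h
              ┃2024-01-15 00:00:26.712 [INFO] w
              ┃2024-01-15 00:00:31.185 [WARN] h
              ┃2024-01-15 00:00:32.347 [INFO] h
       ┏━━━━━━━━━━━━━━━━━━━━━━━━━━━━━━━━━━━━━┓━
       ┃ FormWidget                          ┃ 
       ┠─────────────────────────────────────┨ 
       ┃> Notes:      [Alice                ]┃ 
       ┃  Region:     [Asia                ▼]┃ 
       ┃  Language:   ( ) English  (●) Spanis┃ 
       ┃  Priority:   [Medium              ▼]┃ 
       ┃  Active:     [x]                    ┃ 
       ┃                                     ┃ 
       ┃                                     ┃ 
       ┃                                     ┃ 
       ┃                                     ┃ 
       ┃                                     ┃ 
       ┃                                     ┃ 
       ┃                                     ┃ 
       ┃                                     ┃ 
       ┃                                     ┃ 
       ┃                                     ┃ 


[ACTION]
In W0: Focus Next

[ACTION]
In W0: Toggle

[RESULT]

              ┃2024-01-15 00:00:22.053 [INFO] a
              ┃2024-01-15 00:00:23.902 [INFO] h
              ┃2024-01-15 00:00:26.712 [INFO] w
              ┃2024-01-15 00:00:31.185 [WARN] h
              ┃2024-01-15 00:00:32.347 [INFO] h
       ┏━━━━━━━━━━━━━━━━━━━━━━━━━━━━━━━━━━━━━┓━
       ┃ FormWidget                          ┃ 
       ┠─────────────────────────────────────┨ 
       ┃  Notes:      [Alice                ]┃ 
       ┃> Region:     [Asia                ▼]┃ 
       ┃  Language:   ( ) English  (●) Spanis┃ 
       ┃  Priority:   [Medium              ▼]┃ 
       ┃  Active:     [x]                    ┃ 
       ┃                                     ┃ 
       ┃                                     ┃ 
       ┃                                     ┃ 
       ┃                                     ┃ 
       ┃                                     ┃ 
       ┃                                     ┃ 
       ┃                                     ┃ 
       ┃                                     ┃ 
       ┃                                     ┃ 
       ┃                                     ┃ 


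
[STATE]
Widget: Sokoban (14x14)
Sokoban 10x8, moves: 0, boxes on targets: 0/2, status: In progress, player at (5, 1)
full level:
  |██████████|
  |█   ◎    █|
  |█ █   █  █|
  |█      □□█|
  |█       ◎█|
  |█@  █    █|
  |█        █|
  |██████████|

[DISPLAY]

██████████    
█   ◎    █    
█ █   █  █    
█      □□█    
█       ◎█    
█@  █    █    
█        █    
██████████    
Moves: 0  0/2 
              
              
              
              
              


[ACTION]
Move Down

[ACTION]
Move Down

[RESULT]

██████████    
█   ◎    █    
█ █   █  █    
█      □□█    
█       ◎█    
█   █    █    
█@       █    
██████████    
Moves: 1  0/2 
              
              
              
              
              


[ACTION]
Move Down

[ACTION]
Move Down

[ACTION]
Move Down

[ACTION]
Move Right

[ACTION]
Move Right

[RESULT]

██████████    
█   ◎    █    
█ █   █  █    
█      □□█    
█       ◎█    
█   █    █    
█  @     █    
██████████    
Moves: 3  0/2 
              
              
              
              
              


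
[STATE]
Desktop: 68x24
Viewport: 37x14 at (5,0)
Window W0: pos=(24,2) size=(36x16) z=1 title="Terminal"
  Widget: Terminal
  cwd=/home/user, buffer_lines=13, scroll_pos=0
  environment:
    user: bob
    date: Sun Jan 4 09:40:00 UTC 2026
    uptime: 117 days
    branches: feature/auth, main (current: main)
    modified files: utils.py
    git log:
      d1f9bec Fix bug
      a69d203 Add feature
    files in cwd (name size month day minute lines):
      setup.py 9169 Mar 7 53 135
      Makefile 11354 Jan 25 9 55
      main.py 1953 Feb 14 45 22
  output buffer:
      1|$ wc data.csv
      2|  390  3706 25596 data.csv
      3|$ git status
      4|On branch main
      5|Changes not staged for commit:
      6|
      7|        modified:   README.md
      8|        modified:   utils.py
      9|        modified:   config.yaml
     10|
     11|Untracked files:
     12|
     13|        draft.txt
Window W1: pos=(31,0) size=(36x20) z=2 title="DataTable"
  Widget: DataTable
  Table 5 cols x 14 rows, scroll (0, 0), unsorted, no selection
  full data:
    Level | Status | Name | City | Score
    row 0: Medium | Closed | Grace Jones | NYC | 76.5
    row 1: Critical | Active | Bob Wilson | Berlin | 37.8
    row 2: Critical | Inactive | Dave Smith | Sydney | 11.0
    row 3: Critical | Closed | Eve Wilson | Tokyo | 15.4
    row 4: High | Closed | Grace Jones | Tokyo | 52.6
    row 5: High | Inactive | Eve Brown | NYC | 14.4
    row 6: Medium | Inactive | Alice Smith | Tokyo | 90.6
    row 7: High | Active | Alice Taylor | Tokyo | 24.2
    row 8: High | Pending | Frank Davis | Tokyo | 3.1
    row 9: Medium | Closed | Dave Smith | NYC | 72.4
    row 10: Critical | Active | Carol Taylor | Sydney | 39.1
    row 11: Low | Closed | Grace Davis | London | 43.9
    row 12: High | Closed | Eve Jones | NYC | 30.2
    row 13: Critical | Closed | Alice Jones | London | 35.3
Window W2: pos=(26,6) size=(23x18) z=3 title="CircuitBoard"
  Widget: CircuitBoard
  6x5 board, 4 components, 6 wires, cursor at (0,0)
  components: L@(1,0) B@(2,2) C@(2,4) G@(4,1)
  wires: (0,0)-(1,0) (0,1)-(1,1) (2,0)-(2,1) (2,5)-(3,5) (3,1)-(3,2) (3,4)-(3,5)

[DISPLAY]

                          ┏━━━━━━━━━━
                          ┃ DataTable
                   ┏━━━━━━┠──────────
                   ┃ Termi┃Level   │S
                   ┠──────┃────────┼─
                   ┃$ wc d┃Medium  │C
                   ┃ ┏━━━━━━━━━━━━━━━
                   ┃$┃ CircuitBoard  
                   ┃O┠───────────────
                   ┃C┃   0 1 2 3 4 5 
                   ┃ ┃0  [.]  ·      
                   ┃ ┃    │   │      
                   ┃ ┃1   L   ·      
                   ┃ ┃               


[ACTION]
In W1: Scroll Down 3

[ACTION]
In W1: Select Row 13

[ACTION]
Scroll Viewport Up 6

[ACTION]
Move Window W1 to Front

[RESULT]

                          ┏━━━━━━━━━━
                          ┃ DataTable
                   ┏━━━━━━┠──────────
                   ┃ Termi┃Level   │S
                   ┠──────┃────────┼─
                   ┃$ wc d┃Medium  │C
                   ┃ ┏━━━━┃Critical│A
                   ┃$┃ Cir┃Critical│I
                   ┃O┠────┃Critical│C
                   ┃C┃   0┃High    │C
                   ┃ ┃0  [┃High    │I
                   ┃ ┃    ┃Medium  │I
                   ┃ ┃1   ┃High    │A
                   ┃ ┃    ┃High    │P


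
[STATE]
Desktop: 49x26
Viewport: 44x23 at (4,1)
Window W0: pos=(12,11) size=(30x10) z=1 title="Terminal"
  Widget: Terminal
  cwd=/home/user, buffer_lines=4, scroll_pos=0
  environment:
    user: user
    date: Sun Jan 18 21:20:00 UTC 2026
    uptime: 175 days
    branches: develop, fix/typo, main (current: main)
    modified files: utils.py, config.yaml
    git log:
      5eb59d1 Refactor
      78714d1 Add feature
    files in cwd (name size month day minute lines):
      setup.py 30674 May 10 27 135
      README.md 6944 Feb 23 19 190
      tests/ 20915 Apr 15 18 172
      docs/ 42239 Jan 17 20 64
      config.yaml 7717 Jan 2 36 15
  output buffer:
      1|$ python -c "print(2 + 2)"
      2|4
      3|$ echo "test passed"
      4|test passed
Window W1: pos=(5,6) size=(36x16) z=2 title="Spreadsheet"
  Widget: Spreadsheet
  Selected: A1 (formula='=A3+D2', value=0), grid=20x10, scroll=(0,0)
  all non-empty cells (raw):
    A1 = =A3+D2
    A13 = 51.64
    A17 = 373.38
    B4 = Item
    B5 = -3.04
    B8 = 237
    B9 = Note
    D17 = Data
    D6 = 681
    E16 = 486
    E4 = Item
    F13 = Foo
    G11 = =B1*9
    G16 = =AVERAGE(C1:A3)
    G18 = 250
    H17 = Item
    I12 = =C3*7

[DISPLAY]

                                            
                                            
                                            
                                            
                                            
 ┏━━━━━━━━━━━━━━━━━━━━━━━━━━━━━━━━━━┓       
 ┃ Spreadsheet                      ┃       
 ┠──────────────────────────────────┨       
 ┃A1: =A3+D2                        ┃       
 ┃       A       B       C       D  ┃       
 ┃----------------------------------┃┓      
 ┃  1      [0]       0       0      ┃┃      
 ┃  2        0       0       0      ┃┨      
 ┃  3        0       0       0      ┃┃      
 ┃  4        0Item           0      ┃┃      
 ┃  5        0   -3.04       0      ┃┃      
 ┃  6        0       0       0     6┃┃      
 ┃  7        0       0       0      ┃┃      
 ┃  8        0     237       0      ┃┃      
 ┃  9        0Note           0      ┃┛      
 ┗━━━━━━━━━━━━━━━━━━━━━━━━━━━━━━━━━━┛       
                                            
                                            


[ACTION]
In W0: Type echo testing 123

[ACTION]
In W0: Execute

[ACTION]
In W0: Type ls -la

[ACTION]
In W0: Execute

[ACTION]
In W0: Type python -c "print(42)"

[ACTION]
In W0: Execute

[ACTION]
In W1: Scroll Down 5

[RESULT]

                                            
                                            
                                            
                                            
                                            
 ┏━━━━━━━━━━━━━━━━━━━━━━━━━━━━━━━━━━┓       
 ┃ Spreadsheet                      ┃       
 ┠──────────────────────────────────┨       
 ┃A1: =A3+D2                        ┃       
 ┃       A       B       C       D  ┃       
 ┃----------------------------------┃┓      
 ┃  6        0       0       0     6┃┃      
 ┃  7        0       0       0      ┃┨      
 ┃  8        0     237       0      ┃┃      
 ┃  9        0Note           0      ┃┃      
 ┃ 10        0       0       0      ┃┃      
 ┃ 11        0       0       0      ┃┃      
 ┃ 12        0       0       0      ┃┃      
 ┃ 13    51.64       0       0      ┃┃      
 ┃ 14        0       0       0      ┃┛      
 ┗━━━━━━━━━━━━━━━━━━━━━━━━━━━━━━━━━━┛       
                                            
                                            


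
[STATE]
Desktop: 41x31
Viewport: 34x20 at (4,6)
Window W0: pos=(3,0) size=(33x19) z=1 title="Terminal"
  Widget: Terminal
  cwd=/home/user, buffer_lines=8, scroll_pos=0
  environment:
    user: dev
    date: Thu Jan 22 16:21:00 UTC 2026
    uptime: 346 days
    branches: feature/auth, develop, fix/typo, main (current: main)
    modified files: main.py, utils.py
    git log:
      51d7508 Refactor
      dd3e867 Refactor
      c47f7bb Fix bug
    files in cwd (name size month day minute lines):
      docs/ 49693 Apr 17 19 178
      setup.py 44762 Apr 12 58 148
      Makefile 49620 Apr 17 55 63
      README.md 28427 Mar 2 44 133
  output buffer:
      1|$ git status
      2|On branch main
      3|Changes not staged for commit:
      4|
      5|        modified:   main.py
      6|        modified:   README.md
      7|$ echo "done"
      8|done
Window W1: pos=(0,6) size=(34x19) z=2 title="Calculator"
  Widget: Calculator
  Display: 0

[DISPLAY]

━━━━━━━━━━━━━━━━━━━━━━━━━━━━━┓ ┃  
lculator                     ┃ ┃  
─────────────────────────────┨ ┃  
                            0┃ ┃  
─┬───┬───┬───┐               ┃ ┃  
 │ 8 │ 9 │ ÷ │               ┃ ┃  
─┼───┼───┼───┤               ┃ ┃  
 │ 5 │ 6 │ × │               ┃ ┃  
─┼───┼───┼───┤               ┃ ┃  
 │ 2 │ 3 │ - │               ┃ ┃  
─┼───┼───┼───┤               ┃ ┃  
 │ . │ = │ + │               ┃ ┃  
─┼───┼───┼───┤               ┃━┛  
 │ MC│ MR│ M+│               ┃    
─┴───┴───┴───┘               ┃    
                             ┃    
                             ┃    
                             ┃    
━━━━━━━━━━━━━━━━━━━━━━━━━━━━━┛    
                                  


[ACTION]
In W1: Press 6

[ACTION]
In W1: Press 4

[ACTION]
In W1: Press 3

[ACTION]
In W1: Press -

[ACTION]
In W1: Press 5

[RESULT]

━━━━━━━━━━━━━━━━━━━━━━━━━━━━━┓ ┃  
lculator                     ┃ ┃  
─────────────────────────────┨ ┃  
                            5┃ ┃  
─┬───┬───┬───┐               ┃ ┃  
 │ 8 │ 9 │ ÷ │               ┃ ┃  
─┼───┼───┼───┤               ┃ ┃  
 │ 5 │ 6 │ × │               ┃ ┃  
─┼───┼───┼───┤               ┃ ┃  
 │ 2 │ 3 │ - │               ┃ ┃  
─┼───┼───┼───┤               ┃ ┃  
 │ . │ = │ + │               ┃ ┃  
─┼───┼───┼───┤               ┃━┛  
 │ MC│ MR│ M+│               ┃    
─┴───┴───┴───┘               ┃    
                             ┃    
                             ┃    
                             ┃    
━━━━━━━━━━━━━━━━━━━━━━━━━━━━━┛    
                                  


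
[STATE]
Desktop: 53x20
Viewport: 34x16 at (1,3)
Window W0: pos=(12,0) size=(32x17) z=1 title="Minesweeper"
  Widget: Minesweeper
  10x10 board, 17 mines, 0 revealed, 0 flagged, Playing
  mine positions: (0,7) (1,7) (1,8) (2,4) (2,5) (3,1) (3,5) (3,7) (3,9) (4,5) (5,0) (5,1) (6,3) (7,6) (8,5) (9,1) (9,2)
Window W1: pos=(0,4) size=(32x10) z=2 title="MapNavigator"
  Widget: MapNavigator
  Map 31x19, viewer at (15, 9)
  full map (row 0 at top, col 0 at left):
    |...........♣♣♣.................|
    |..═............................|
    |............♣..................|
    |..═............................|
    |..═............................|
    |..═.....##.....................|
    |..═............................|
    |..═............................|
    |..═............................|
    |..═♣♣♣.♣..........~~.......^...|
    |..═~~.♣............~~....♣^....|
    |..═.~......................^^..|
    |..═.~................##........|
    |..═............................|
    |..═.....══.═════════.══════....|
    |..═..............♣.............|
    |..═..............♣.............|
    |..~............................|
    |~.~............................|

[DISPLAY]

           ┃■■■■■■■■■■            
━━━━━━━━━━━━━━━━━━━━━━━━━━━━━━┓   
 MapNavigator                 ┃   
──────────────────────────────┨   
..═...........................┃   
..═...........................┃   
..═...........................┃   
..═♣♣♣.♣.......@..~~.......^..┃   
..═~~.♣............~~....♣^...┃   
..═.~......................^^.┃   
━━━━━━━━━━━━━━━━━━━━━━━━━━━━━━┛   
           ┃                      
           ┃                      
           ┗━━━━━━━━━━━━━━━━━━━━━━
                                  
                                  


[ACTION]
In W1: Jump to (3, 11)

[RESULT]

           ┃■■■■■■■■■■            
━━━━━━━━━━━━━━━━━━━━━━━━━━━━━━┓   
 MapNavigator                 ┃   
──────────────────────────────┨   
            ..═...............┃   
            ..═♣♣♣.♣..........┃   
            ..═~~.♣...........┃   
            ..═@~.............┃   
            ..═.~.............┃   
            ..═...............┃   
━━━━━━━━━━━━━━━━━━━━━━━━━━━━━━┛   
           ┃                      
           ┃                      
           ┗━━━━━━━━━━━━━━━━━━━━━━
                                  
                                  


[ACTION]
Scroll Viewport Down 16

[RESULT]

━━━━━━━━━━━━━━━━━━━━━━━━━━━━━━┓   
 MapNavigator                 ┃   
──────────────────────────────┨   
            ..═...............┃   
            ..═♣♣♣.♣..........┃   
            ..═~~.♣...........┃   
            ..═@~.............┃   
            ..═.~.............┃   
            ..═...............┃   
━━━━━━━━━━━━━━━━━━━━━━━━━━━━━━┛   
           ┃                      
           ┃                      
           ┗━━━━━━━━━━━━━━━━━━━━━━
                                  
                                  
                                  


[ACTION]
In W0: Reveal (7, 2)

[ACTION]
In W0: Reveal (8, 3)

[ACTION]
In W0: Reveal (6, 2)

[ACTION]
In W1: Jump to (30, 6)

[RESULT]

━━━━━━━━━━━━━━━━━━━━━━━━━━━━━━┓   
 MapNavigator                 ┃   
──────────────────────────────┨   
................              ┃   
................              ┃   
................              ┃   
...............@              ┃   
................              ┃   
................              ┃   
━━━━━━━━━━━━━━━━━━━━━━━━━━━━━━┛   
           ┃                      
           ┃                      
           ┗━━━━━━━━━━━━━━━━━━━━━━
                                  
                                  
                                  


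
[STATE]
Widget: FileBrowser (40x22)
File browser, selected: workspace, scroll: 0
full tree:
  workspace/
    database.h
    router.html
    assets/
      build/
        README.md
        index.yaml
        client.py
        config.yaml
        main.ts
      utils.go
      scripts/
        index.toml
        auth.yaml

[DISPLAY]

> [-] workspace/                        
    database.h                          
    router.html                         
    [+] assets/                         
                                        
                                        
                                        
                                        
                                        
                                        
                                        
                                        
                                        
                                        
                                        
                                        
                                        
                                        
                                        
                                        
                                        
                                        


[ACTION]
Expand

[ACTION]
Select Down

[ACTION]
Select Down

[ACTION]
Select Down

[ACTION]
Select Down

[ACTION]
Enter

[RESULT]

  [-] workspace/                        
    database.h                          
    router.html                         
  > [-] assets/                         
      [+] build/                        
      utils.go                          
      [+] scripts/                      
                                        
                                        
                                        
                                        
                                        
                                        
                                        
                                        
                                        
                                        
                                        
                                        
                                        
                                        
                                        


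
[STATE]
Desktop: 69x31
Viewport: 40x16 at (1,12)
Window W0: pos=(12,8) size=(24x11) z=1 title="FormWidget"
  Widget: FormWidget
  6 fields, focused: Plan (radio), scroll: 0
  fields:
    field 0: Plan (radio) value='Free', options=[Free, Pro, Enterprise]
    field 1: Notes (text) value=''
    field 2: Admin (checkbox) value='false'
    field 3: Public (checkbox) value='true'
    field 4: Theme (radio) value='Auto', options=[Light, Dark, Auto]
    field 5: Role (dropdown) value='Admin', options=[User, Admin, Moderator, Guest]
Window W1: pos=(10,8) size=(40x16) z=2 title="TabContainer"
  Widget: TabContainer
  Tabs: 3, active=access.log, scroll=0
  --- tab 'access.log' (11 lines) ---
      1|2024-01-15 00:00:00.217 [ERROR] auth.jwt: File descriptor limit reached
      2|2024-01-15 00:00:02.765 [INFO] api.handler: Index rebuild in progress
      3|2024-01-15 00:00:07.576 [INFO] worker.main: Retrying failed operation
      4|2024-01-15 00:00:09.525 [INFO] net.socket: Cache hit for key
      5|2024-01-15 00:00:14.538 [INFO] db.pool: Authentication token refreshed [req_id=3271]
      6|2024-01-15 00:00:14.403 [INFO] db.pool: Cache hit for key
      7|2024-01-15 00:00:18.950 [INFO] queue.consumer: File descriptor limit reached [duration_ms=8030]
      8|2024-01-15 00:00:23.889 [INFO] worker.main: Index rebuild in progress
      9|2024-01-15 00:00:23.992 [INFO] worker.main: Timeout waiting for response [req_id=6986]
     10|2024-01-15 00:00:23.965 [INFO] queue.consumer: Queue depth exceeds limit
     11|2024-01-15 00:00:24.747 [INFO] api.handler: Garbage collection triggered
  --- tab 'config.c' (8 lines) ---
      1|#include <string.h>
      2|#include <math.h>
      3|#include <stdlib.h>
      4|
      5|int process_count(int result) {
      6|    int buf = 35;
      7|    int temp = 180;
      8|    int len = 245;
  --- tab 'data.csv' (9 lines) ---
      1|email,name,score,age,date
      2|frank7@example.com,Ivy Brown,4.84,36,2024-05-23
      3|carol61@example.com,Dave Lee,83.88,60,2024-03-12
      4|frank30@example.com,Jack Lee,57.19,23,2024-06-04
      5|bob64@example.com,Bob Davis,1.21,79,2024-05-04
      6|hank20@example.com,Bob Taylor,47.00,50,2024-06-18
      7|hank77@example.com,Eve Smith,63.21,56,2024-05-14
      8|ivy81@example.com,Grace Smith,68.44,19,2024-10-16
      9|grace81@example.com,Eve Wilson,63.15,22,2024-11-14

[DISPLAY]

         ┃──────────────────────────────
         ┃2024-01-15 00:00:00.217 [ERROR
         ┃2024-01-15 00:00:02.765 [INFO]
         ┃2024-01-15 00:00:07.576 [INFO]
         ┃2024-01-15 00:00:09.525 [INFO]
         ┃2024-01-15 00:00:14.538 [INFO]
         ┃2024-01-15 00:00:14.403 [INFO]
         ┃2024-01-15 00:00:18.950 [INFO]
         ┃2024-01-15 00:00:23.889 [INFO]
         ┃2024-01-15 00:00:23.992 [INFO]
         ┃2024-01-15 00:00:23.965 [INFO]
         ┗━━━━━━━━━━━━━━━━━━━━━━━━━━━━━━
                                        
                                        
                                        
                                        


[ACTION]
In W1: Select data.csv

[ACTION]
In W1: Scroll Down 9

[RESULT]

         ┃──────────────────────────────
         ┃grace81@example.com,Eve Wilson
         ┃                              
         ┃                              
         ┃                              
         ┃                              
         ┃                              
         ┃                              
         ┃                              
         ┃                              
         ┃                              
         ┗━━━━━━━━━━━━━━━━━━━━━━━━━━━━━━
                                        
                                        
                                        
                                        


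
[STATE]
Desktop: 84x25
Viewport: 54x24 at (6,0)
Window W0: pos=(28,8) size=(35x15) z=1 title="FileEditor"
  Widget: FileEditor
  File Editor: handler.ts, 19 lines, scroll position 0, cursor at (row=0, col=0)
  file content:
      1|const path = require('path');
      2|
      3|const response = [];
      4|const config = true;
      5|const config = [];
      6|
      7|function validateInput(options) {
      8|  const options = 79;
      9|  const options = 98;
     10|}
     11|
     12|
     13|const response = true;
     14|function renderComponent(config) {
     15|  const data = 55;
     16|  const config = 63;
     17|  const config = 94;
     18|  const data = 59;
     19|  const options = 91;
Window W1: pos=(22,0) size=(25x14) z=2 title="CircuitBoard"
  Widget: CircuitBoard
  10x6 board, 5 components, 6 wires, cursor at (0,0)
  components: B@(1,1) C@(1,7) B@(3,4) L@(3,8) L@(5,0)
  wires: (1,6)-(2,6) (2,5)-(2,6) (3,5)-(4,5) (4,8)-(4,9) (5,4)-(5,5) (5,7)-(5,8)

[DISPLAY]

                ┏━━━━━━━━━━━━━━━━━━━━━━━┓             
                ┃ CircuitBoard          ┃             
                ┠───────────────────────┨             
                ┃   0 1 2 3 4 5 6 7 8 9 ┃             
                ┃0  [.]                 ┃             
                ┃                       ┃             
                ┃1       B              ┃             
                ┃                       ┃             
                ┃2                      ┃━━━━━━━━━━━━━
                ┃                       ┃             
                ┃3                   B  ┃─────────────
                ┃                       ┃re('path');  
                ┃4                      ┃             
                ┗━━━━━━━━━━━━━━━━━━━━━━━┛];           
                      ┃const config = true;           
                      ┃const config = [];             
                      ┃                               
                      ┃function validateInput(options)
                      ┃  const options = 79;          
                      ┃  const options = 98;          
                      ┃}                              
                      ┃                               
                      ┗━━━━━━━━━━━━━━━━━━━━━━━━━━━━━━━
                                                      


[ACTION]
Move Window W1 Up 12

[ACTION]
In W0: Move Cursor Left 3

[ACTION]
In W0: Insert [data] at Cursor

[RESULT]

                ┏━━━━━━━━━━━━━━━━━━━━━━━┓             
                ┃ CircuitBoard          ┃             
                ┠───────────────────────┨             
                ┃   0 1 2 3 4 5 6 7 8 9 ┃             
                ┃0  [.]                 ┃             
                ┃                       ┃             
                ┃1       B              ┃             
                ┃                       ┃             
                ┃2                      ┃━━━━━━━━━━━━━
                ┃                       ┃             
                ┃3                   B  ┃─────────────
                ┃                       ┃equire('path'
                ┃4                      ┃             
                ┗━━━━━━━━━━━━━━━━━━━━━━━┛];           
                      ┃const config = true;           
                      ┃const config = [];             
                      ┃                               
                      ┃function validateInput(options)
                      ┃  const options = 79;          
                      ┃  const options = 98;          
                      ┃}                              
                      ┃                               
                      ┗━━━━━━━━━━━━━━━━━━━━━━━━━━━━━━━
                                                      


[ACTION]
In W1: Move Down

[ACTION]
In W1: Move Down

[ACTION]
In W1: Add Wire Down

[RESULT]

                ┏━━━━━━━━━━━━━━━━━━━━━━━┓             
                ┃ CircuitBoard          ┃             
                ┠───────────────────────┨             
                ┃   0 1 2 3 4 5 6 7 8 9 ┃             
                ┃0                      ┃             
                ┃                       ┃             
                ┃1       B              ┃             
                ┃                       ┃             
                ┃2  [.]                 ┃━━━━━━━━━━━━━
                ┃    │                  ┃             
                ┃3   ·               B  ┃─────────────
                ┃                       ┃equire('path'
                ┃4                      ┃             
                ┗━━━━━━━━━━━━━━━━━━━━━━━┛];           
                      ┃const config = true;           
                      ┃const config = [];             
                      ┃                               
                      ┃function validateInput(options)
                      ┃  const options = 79;          
                      ┃  const options = 98;          
                      ┃}                              
                      ┃                               
                      ┗━━━━━━━━━━━━━━━━━━━━━━━━━━━━━━━
                                                      
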